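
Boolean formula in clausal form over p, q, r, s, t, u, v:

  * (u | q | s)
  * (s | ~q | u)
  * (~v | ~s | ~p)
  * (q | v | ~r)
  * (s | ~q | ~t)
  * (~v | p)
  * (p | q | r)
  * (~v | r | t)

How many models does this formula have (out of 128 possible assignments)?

Split on q, then s.
  q=1, s=1: forces v=0; p, r, t, u free → 2^4 = 16.
  q=1, s=0: 5 of the 32 assignments to (p,r,t,u,v) work.
  q=0, s=1: remaining (p,r,t,u,v) ∈ {(1,0,0,0,0); (1,0,0,1,0); (1,0,1,0,0); (1,0,1,1,0)} — 4.
  q=0, s=0: 5 of the 32 assignments to (p,r,t,u,v) work.
Total: 16 + 5 + 4 + 5 = 30.

30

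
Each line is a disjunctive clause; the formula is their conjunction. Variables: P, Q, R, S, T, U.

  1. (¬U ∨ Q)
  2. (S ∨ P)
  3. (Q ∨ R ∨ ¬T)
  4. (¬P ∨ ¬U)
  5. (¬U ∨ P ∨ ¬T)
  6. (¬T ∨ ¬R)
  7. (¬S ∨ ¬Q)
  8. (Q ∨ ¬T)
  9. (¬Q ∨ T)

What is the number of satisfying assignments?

7

Split on Q, then T.
  Q=T, T=T: remaining (P,R,S,U) ∈ {(T,F,F,F)} — 1.
  Q=T, T=F: a clause becomes empty — 0.
  Q=F, T=T: a clause becomes empty — 0.
  Q=F, T=F: R free; 3 ways for (P,S,U) × 2^1 = 6.
Total: 1 + 0 + 0 + 6 = 7.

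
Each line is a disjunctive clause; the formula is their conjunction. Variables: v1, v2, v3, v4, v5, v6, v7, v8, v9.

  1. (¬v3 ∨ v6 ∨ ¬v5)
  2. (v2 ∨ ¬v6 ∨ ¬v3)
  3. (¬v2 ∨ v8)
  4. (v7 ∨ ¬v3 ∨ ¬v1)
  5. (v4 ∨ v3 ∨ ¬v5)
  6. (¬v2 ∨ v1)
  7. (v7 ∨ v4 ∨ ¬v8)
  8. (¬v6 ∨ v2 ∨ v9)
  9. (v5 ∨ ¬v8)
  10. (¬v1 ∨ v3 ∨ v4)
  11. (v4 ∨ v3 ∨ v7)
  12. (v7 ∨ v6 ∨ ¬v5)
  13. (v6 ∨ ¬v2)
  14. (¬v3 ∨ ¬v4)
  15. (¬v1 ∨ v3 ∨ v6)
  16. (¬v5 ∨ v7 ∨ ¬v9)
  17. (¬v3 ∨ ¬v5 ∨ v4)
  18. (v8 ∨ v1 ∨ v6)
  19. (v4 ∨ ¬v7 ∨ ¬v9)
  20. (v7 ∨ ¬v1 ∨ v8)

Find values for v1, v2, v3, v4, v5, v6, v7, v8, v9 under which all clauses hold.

v1=False  v2=False  v3=False  v4=True  v5=True  v6=False  v7=True  v8=True  v9=True

Check each clause:
  1. (¬v5 ∨ v6 ∨ ¬v3) — ¬v3 is true.
  2. (v2 ∨ ¬v6 ∨ ¬v3) — ¬v6 is true.
  3. (v8 ∨ ¬v2) — v8 is true.
  4. (¬v3 ∨ v7 ∨ ¬v1) — ¬v3 is true.
  5. (¬v5 ∨ v4 ∨ v3) — v4 is true.
  6. (v1 ∨ ¬v2) — ¬v2 is true.
  7. (v7 ∨ v4 ∨ ¬v8) — v4 is true.
  8. (v9 ∨ v2 ∨ ¬v6) — v9 is true.
  9. (v5 ∨ ¬v8) — v5 is true.
  10. (¬v1 ∨ v4 ∨ v3) — v4 is true.
  11. (v4 ∨ v7 ∨ v3) — v4 is true.
  12. (v6 ∨ ¬v5 ∨ v7) — v7 is true.
  13. (¬v2 ∨ v6) — ¬v2 is true.
  14. (¬v4 ∨ ¬v3) — ¬v3 is true.
  15. (¬v1 ∨ v6 ∨ v3) — ¬v1 is true.
  16. (¬v5 ∨ v7 ∨ ¬v9) — v7 is true.
  17. (v4 ∨ ¬v5 ∨ ¬v3) — v4 is true.
  18. (v8 ∨ v6 ∨ v1) — v8 is true.
  19. (¬v9 ∨ v4 ∨ ¬v7) — v4 is true.
  20. (v8 ∨ ¬v1 ∨ v7) — v8 is true.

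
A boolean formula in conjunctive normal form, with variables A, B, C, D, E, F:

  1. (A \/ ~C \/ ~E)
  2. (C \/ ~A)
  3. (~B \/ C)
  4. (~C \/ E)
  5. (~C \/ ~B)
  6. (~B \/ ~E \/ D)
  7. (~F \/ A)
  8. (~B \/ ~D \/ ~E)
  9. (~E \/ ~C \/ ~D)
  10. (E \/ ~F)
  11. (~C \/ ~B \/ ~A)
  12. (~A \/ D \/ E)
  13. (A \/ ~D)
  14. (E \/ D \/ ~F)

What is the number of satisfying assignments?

The models are:
  A=F B=F C=F D=F E=F F=F
  A=F B=F C=F D=F E=T F=F
  A=T B=F C=T D=F E=T F=F
  A=T B=F C=T D=F E=T F=T
That's 4 in total.

4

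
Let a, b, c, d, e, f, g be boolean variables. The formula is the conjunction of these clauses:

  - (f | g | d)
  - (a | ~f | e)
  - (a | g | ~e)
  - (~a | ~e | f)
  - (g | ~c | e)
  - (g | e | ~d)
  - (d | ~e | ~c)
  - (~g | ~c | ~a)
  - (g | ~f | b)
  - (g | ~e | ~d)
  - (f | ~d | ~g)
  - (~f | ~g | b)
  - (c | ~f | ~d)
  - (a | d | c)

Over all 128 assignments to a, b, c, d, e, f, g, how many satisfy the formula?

9

Case analysis on g and d:
  g=1, d=1: remaining (a,b,c,e,f) ∈ {(0,1,1,1,1)} — 1.
  g=1, d=0: 6 of the 32 assignments to (a,b,c,e,f) work.
  g=0, d=1: a clause becomes empty — 0.
  g=0, d=0: remaining (a,b,c,e,f) ∈ {(1,1,0,0,1); (1,1,0,1,1)} — 2.
Total: 1 + 6 + 0 + 2 = 9.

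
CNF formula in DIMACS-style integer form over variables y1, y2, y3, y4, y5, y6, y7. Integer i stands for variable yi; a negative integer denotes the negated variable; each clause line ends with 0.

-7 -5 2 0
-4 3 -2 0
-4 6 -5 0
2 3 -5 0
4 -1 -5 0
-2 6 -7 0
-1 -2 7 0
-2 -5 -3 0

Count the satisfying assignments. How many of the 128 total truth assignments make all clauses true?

51

Case analysis on y2 and y5:
  y2=1, y5=1: remaining (y1,y3,y4,y6,y7) ∈ {(0,0,0,0,0); (0,0,0,1,0); (0,0,0,1,1)} — 3.
  y2=1, y5=0: 12 of the 32 assignments to (y1,y3,y4,y6,y7) work.
  y2=0, y5=1: remaining (y1,y3,y4,y6,y7) ∈ {(0,1,0,0,0); (0,1,0,1,0); (0,1,1,1,0); (1,1,1,1,0)} — 4.
  y2=0, y5=0: y1, y3, y4, y6, y7 free → 2^5 = 32.
Total: 3 + 12 + 4 + 32 = 51.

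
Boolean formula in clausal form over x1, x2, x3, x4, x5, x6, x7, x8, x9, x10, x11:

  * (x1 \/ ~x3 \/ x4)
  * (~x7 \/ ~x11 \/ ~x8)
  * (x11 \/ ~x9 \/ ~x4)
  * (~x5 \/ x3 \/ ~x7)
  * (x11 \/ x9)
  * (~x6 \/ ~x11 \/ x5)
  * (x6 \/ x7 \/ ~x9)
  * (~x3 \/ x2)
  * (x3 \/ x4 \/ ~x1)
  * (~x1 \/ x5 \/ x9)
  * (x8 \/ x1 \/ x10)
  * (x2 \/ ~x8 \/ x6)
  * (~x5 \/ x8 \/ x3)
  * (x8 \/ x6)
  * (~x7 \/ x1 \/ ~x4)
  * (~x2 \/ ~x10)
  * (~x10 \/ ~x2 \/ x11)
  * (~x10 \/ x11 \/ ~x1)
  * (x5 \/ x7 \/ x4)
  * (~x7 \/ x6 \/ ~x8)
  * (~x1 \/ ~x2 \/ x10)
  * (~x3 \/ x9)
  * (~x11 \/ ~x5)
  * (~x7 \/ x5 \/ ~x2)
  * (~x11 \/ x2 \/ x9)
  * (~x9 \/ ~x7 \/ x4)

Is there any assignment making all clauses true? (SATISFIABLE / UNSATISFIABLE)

SATISFIABLE

Set x1 = False and propagate.
Try x2 = True.
  then x10 is forced to False.
  then x8 is forced to True.
The remaining clauses are satisfied by x3 = False, x4 = True, x5 = False, x6 = False, x7 = False, x9 = False, x11 = True.
So x1=False, x2=True, x3=False, x4=True, x5=False, x6=False, x7=False, x8=True, x9=False, x10=False, x11=True is a satisfying assignment.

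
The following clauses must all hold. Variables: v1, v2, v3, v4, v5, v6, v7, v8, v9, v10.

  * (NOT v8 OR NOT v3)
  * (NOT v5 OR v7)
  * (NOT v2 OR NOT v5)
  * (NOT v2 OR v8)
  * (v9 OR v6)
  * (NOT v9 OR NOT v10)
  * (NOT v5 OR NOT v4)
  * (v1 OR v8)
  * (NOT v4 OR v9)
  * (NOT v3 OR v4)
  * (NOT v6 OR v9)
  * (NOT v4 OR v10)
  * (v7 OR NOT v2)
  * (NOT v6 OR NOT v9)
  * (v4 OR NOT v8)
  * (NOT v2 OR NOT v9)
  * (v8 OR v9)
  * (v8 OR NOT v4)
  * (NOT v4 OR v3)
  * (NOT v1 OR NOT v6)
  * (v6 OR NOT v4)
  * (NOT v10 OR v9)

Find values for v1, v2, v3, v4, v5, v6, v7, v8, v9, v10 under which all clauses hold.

v1=T, v2=F, v3=F, v4=F, v5=F, v6=F, v7=F, v8=F, v9=T, v10=F

Check each clause:
  1. (NOT v8 OR NOT v3) — NOT v8 is true.
  2. (v7 OR NOT v5) — NOT v5 is true.
  3. (NOT v2 OR NOT v5) — NOT v5 is true.
  4. (v8 OR NOT v2) — NOT v2 is true.
  5. (v9 OR v6) — v9 is true.
  6. (NOT v9 OR NOT v10) — NOT v10 is true.
  7. (NOT v5 OR NOT v4) — NOT v5 is true.
  8. (v1 OR v8) — v1 is true.
  9. (v9 OR NOT v4) — v9 is true.
  10. (NOT v3 OR v4) — NOT v3 is true.
  11. (NOT v6 OR v9) — v9 is true.
  12. (v10 OR NOT v4) — NOT v4 is true.
  13. (v7 OR NOT v2) — NOT v2 is true.
  14. (NOT v9 OR NOT v6) — NOT v6 is true.
  15. (NOT v8 OR v4) — NOT v8 is true.
  16. (NOT v9 OR NOT v2) — NOT v2 is true.
  17. (v9 OR v8) — v9 is true.
  18. (v8 OR NOT v4) — NOT v4 is true.
  19. (NOT v4 OR v3) — NOT v4 is true.
  20. (NOT v6 OR NOT v1) — NOT v6 is true.
  21. (NOT v4 OR v6) — NOT v4 is true.
  22. (v9 OR NOT v10) — v9 is true.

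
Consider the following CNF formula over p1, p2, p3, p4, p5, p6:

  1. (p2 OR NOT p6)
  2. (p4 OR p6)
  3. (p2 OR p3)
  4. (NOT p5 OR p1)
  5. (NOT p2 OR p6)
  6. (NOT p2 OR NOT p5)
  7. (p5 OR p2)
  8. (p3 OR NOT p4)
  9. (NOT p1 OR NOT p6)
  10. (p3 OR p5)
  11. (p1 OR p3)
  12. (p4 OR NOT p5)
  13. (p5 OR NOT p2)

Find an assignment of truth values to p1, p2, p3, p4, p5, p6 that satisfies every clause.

Pure literal: p3 appears only positively; assign p3 = True.
Try p1 = True.
  then p6 is forced to False.
  then p4 is forced to True.
  then p2 is forced to False.
  then p5 is forced to True.
Check each clause:
  1. (NOT p6 OR p2) — NOT p6 is true.
  2. (p4 OR p6) — p4 is true.
  3. (p2 OR p3) — p3 is true.
  4. (NOT p5 OR p1) — p1 is true.
  5. (NOT p2 OR p6) — NOT p2 is true.
  6. (NOT p2 OR NOT p5) — NOT p2 is true.
  7. (p2 OR p5) — p5 is true.
  8. (p3 OR NOT p4) — p3 is true.
  9. (NOT p1 OR NOT p6) — NOT p6 is true.
  10. (p5 OR p3) — p3 is true.
  11. (p1 OR p3) — p1 is true.
  12. (NOT p5 OR p4) — p4 is true.
  13. (p5 OR NOT p2) — p5 is true.

p1=True, p2=False, p3=True, p4=True, p5=True, p6=False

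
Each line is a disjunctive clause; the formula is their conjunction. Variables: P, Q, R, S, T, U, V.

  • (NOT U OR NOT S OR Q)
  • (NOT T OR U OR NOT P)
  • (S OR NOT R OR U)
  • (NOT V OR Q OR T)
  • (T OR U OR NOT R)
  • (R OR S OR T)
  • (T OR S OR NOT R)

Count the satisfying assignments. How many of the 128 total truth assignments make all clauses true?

50

Case analysis on T and R:
  T=T, R=T: V free; 8 ways for (P,Q,S,U) × 2^1 = 16.
  T=T, R=F: V free; 10 ways for (P,Q,S,U) × 2^1 = 20.
  T=F, R=T: remaining (P,Q,S,U,V) ∈ {(F,T,T,T,F); (F,T,T,T,T); (T,T,T,T,F); (T,T,T,T,T)} — 4.
  T=F, R=F: P free; 5 ways for (Q,S,U,V) × 2^1 = 10.
Total: 16 + 20 + 4 + 10 = 50.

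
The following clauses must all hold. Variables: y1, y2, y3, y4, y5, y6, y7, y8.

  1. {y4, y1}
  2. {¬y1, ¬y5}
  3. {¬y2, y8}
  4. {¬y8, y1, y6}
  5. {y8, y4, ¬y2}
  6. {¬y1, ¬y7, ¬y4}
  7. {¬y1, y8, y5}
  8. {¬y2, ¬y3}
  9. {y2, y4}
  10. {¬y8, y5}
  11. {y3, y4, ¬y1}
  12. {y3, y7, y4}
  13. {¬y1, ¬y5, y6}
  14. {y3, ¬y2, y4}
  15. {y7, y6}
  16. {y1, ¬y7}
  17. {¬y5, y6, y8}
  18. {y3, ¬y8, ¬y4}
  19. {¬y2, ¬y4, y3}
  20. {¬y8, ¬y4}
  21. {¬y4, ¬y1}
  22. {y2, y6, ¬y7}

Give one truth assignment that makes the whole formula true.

y6 occurs only positively in the remaining clauses — set y6 = True.
Try y1 = False.
  then y4 is forced to True.
  then y7 is forced to False.
  then y8 is forced to False.
  then y2 is forced to False.
y3, y5 are now unconstrained; take y3 = False, y5 = False.

y1=0, y2=0, y3=0, y4=1, y5=0, y6=1, y7=0, y8=0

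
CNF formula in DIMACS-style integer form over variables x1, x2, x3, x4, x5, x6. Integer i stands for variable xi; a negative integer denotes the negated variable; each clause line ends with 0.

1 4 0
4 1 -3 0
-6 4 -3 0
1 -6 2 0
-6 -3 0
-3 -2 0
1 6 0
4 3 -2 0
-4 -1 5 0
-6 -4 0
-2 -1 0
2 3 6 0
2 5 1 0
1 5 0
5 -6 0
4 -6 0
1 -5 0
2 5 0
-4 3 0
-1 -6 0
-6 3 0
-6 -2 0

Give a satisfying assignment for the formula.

x1=T, x2=F, x3=T, x4=T, x5=T, x6=F

Branch on x1: take x1 = True.
  then x2 is forced to False.
  then x5 is forced to True.
  then x6 is forced to False.
  then x3 is forced to True.
x4 is now unconstrained; take x4 = True.
Every clause has at least one true literal under this assignment.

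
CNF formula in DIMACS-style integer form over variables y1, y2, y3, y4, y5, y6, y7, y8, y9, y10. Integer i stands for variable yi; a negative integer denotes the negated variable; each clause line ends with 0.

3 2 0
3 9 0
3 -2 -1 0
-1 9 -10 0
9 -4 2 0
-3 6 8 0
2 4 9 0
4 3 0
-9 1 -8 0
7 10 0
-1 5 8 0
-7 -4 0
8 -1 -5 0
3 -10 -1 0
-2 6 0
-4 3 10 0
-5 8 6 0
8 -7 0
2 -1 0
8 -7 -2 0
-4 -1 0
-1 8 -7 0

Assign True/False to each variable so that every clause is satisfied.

y1=False, y2=False, y3=True, y4=True, y5=False, y6=True, y7=False, y8=False, y9=True, y10=True

y6 occurs only positively in the remaining clauses — set y6 = True.
Try y1 = False.
Try y2 = False.
  then y3 is forced to True.
The remaining clauses are satisfied by y4 = True, y5 = False, y7 = False, y8 = False, y9 = True, y10 = True.
Check each clause:
  1. (y2 ∨ y3) — y3 is true.
  2. (y9 ∨ y3) — y9 is true.
  3. (¬y2 ∨ ¬y1 ∨ y3) — y3 is true.
  4. (¬y10 ∨ y9 ∨ ¬y1) — y9 is true.
  5. (y9 ∨ ¬y4 ∨ y2) — y9 is true.
  6. (y6 ∨ ¬y3 ∨ y8) — y6 is true.
  7. (y2 ∨ y4 ∨ y9) — y9 is true.
  8. (y3 ∨ y4) — y3 is true.
  9. (y1 ∨ ¬y9 ∨ ¬y8) — ¬y8 is true.
  10. (y10 ∨ y7) — y10 is true.
  11. (¬y1 ∨ y8 ∨ y5) — ¬y1 is true.
  12. (¬y7 ∨ ¬y4) — ¬y7 is true.
  13. (y8 ∨ ¬y1 ∨ ¬y5) — ¬y5 is true.
  14. (¬y1 ∨ y3 ∨ ¬y10) — y3 is true.
  15. (y6 ∨ ¬y2) — y6 is true.
  16. (y10 ∨ ¬y4 ∨ y3) — y10 is true.
  17. (y6 ∨ ¬y5 ∨ y8) — ¬y5 is true.
  18. (y8 ∨ ¬y7) — ¬y7 is true.
  19. (y2 ∨ ¬y1) — ¬y1 is true.
  20. (¬y7 ∨ ¬y2 ∨ y8) — ¬y7 is true.
  21. (¬y1 ∨ ¬y4) — ¬y1 is true.
  22. (¬y1 ∨ y8 ∨ ¬y7) — ¬y7 is true.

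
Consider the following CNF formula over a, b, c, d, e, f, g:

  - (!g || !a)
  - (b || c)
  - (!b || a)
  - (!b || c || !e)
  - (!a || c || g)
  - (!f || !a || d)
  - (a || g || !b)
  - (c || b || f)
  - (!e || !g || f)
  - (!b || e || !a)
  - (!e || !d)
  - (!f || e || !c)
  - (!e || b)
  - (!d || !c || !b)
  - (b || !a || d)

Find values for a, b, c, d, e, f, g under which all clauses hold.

a = F, b = F, c = T, d = T, e = F, f = F, g = T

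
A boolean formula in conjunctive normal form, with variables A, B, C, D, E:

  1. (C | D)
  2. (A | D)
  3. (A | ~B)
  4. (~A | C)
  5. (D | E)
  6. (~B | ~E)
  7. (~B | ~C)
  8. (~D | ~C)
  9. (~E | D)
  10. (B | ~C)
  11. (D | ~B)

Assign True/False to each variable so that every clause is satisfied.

A=False  B=False  C=False  D=True  E=False

Set A = False and propagate.
  then D is forced to True.
  then B is forced to False.
  then C is forced to False.
E is now unconstrained; take E = False.
Every clause has at least one true literal under this assignment.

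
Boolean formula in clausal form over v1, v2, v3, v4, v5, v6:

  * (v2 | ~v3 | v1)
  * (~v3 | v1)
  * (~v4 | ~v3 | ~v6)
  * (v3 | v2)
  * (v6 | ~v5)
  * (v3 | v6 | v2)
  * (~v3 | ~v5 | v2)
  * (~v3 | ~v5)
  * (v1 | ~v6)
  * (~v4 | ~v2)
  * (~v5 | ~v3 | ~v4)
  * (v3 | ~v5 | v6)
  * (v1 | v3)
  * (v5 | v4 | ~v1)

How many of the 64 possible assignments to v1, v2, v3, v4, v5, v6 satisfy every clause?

2

Satisfying assignments:
  v1=1 v2=0 v3=1 v4=1 v5=0 v6=0
  v1=1 v2=1 v3=0 v4=0 v5=1 v6=1
Count: 2.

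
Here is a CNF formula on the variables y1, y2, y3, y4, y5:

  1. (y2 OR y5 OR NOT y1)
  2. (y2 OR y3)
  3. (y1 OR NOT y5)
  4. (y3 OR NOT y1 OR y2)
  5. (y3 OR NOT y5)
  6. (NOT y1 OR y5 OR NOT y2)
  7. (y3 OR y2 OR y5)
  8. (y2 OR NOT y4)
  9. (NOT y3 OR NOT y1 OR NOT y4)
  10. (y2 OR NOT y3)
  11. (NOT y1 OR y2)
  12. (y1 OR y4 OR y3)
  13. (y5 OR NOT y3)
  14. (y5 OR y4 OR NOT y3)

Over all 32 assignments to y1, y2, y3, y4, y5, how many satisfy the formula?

2

The models are:
  y1=0 y2=1 y3=0 y4=1 y5=0
  y1=1 y2=1 y3=1 y4=0 y5=1
Count: 2.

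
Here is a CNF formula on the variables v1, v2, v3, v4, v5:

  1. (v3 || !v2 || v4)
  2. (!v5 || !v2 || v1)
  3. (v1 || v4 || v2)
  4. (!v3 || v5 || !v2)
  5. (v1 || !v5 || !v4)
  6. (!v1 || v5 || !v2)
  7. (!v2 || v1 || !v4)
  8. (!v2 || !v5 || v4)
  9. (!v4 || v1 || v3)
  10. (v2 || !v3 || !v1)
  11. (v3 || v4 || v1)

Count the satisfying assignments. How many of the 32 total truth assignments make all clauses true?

Case analysis on v1 and v2:
  v1=T, v2=T: remaining (v3,v4,v5) ∈ {(F,T,T); (T,T,T)} — 2.
  v1=T, v2=F: remaining (v3,v4,v5) ∈ {(F,F,F); (F,F,T); (F,T,F); (F,T,T)} — 4.
  v1=F, v2=T: a clause becomes empty — 0.
  v1=F, v2=F: remaining (v3,v4,v5) ∈ {(T,T,F)} — 1.
Total: 2 + 4 + 0 + 1 = 7.

7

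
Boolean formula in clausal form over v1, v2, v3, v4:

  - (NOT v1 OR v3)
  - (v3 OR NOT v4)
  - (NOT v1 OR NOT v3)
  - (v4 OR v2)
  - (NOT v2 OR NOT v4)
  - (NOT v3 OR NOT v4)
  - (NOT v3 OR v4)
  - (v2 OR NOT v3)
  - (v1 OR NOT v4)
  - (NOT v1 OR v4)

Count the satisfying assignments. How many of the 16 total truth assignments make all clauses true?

1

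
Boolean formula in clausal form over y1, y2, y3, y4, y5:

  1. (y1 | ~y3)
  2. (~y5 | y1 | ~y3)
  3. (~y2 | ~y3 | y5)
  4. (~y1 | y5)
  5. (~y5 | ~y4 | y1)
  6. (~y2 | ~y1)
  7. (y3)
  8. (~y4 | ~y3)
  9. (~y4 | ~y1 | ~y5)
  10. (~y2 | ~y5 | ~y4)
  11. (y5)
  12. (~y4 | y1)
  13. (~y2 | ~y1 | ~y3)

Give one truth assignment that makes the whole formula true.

y1=T  y2=F  y3=T  y4=F  y5=T

Unit propagation: (y3) forces y3 = True.
Unit propagation: (y1) forces y1 = True.
The clause (y5) is unit: y5 must be True.
(~y2) is a unit clause, so y2 = False.
Unit propagation: (~y4) forces y4 = False.
Every clause has at least one true literal under this assignment.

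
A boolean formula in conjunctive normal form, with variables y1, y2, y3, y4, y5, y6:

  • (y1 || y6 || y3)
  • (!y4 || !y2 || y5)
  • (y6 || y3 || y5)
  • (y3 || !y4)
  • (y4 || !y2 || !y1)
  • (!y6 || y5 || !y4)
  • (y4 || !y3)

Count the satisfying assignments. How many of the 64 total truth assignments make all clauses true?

17

Case analysis on y4 and y3:
  y4=1, y3=1: y1 free; 5 ways for (y2,y5,y6) × 2^1 = 10.
  y4=1, y3=0: a clause becomes empty — 0.
  y4=0, y3=1: a clause becomes empty — 0.
  y4=0, y3=0: 7 of the 16 assignments to (y1,y2,y5,y6) work.
Total: 10 + 0 + 0 + 7 = 17.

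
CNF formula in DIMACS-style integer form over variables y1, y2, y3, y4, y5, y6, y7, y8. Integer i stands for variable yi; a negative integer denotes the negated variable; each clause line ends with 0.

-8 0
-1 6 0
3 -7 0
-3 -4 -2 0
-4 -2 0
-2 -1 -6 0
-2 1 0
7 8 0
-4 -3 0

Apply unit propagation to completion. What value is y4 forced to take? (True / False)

(~y8) stands alone — y8 = False.
From (y7 | y8) and y8 = False: y7 = True.
(y3 | ~y7): since y7 = True, the clause reduces to (y3). y3 = True.
From (~y4 | ~y3) and y3 = True: y4 = False.

False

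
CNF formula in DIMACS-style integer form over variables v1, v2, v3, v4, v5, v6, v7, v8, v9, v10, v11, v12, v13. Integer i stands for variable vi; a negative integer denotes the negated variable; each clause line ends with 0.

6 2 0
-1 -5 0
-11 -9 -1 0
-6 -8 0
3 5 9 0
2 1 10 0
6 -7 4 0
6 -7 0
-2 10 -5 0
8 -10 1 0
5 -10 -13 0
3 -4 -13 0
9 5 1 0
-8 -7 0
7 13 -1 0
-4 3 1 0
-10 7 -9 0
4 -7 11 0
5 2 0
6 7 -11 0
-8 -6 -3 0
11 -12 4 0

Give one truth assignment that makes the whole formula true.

v1=F, v2=T, v3=T, v4=T, v5=F, v6=T, v7=T, v8=F, v9=T, v10=F, v11=T, v12=F, v13=T

Check each clause:
  1. {v6, v2} — v2 is true.
  2. {¬v5, ¬v1} — ¬v5 is true.
  3. {¬v11, ¬v1, ¬v9} — ¬v1 is true.
  4. {¬v6, ¬v8} — ¬v8 is true.
  5. {v9, v3, v5} — v9 is true.
  6. {v2, v10, v1} — v2 is true.
  7. {v6, v4, ¬v7} — v4 is true.
  8. {v6, ¬v7} — v6 is true.
  9. {¬v2, ¬v5, v10} — ¬v5 is true.
  10. {v8, ¬v10, v1} — ¬v10 is true.
  11. {v5, ¬v10, ¬v13} — ¬v10 is true.
  12. {¬v13, ¬v4, v3} — v3 is true.
  13. {v1, v9, v5} — v9 is true.
  14. {¬v7, ¬v8} — ¬v8 is true.
  15. {¬v1, v7, v13} — v13 is true.
  16. {¬v4, v1, v3} — v3 is true.
  17. {v7, ¬v10, ¬v9} — ¬v10 is true.
  18. {v4, ¬v7, v11} — v11 is true.
  19. {v2, v5} — v2 is true.
  20. {¬v11, v7, v6} — v6 is true.
  21. {¬v6, ¬v3, ¬v8} — ¬v8 is true.
  22. {¬v12, v4, v11} — v11 is true.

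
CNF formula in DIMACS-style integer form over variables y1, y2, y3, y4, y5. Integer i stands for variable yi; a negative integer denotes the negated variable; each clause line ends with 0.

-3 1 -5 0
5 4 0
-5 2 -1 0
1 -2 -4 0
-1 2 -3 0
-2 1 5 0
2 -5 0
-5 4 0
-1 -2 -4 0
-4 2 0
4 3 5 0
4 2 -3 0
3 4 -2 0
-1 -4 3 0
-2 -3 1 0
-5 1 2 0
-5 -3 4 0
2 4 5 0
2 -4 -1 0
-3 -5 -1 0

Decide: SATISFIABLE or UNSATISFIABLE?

UNSATISFIABLE

y2 = True:
  y4 = True:
    propagation gives y1=True; an empty clause results — contradiction.
  y4 = False:
    propagation gives y5=True; an empty clause results — contradiction.
y2 = False:
  propagation gives y5=False, y4=True; an empty clause results — contradiction.
Every branch closes, so no satisfying assignment exists.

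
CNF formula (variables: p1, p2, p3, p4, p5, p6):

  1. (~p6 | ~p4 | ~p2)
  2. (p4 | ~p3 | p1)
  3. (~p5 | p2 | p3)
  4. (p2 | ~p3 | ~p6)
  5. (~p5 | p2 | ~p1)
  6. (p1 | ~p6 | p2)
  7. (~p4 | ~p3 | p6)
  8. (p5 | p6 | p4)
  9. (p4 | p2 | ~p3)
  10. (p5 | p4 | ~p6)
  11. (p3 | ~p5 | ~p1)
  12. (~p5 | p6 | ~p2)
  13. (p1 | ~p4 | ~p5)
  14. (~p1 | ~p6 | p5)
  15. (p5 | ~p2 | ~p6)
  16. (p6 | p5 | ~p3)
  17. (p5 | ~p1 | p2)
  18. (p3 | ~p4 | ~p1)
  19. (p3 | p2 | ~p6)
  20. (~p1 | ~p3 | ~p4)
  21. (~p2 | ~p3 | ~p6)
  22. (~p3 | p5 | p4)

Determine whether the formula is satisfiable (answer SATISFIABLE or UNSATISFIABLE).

SATISFIABLE

Try p1 = False.
Branch on p2: take p2 = False.
  then p6 is forced to False.
For the remaining variables, p3 = False, p4 = True, p5 = False works.
Every clause has at least one true literal under this assignment.
So p1 = 0, p2 = 0, p3 = 0, p4 = 1, p5 = 0, p6 = 0 is a satisfying assignment.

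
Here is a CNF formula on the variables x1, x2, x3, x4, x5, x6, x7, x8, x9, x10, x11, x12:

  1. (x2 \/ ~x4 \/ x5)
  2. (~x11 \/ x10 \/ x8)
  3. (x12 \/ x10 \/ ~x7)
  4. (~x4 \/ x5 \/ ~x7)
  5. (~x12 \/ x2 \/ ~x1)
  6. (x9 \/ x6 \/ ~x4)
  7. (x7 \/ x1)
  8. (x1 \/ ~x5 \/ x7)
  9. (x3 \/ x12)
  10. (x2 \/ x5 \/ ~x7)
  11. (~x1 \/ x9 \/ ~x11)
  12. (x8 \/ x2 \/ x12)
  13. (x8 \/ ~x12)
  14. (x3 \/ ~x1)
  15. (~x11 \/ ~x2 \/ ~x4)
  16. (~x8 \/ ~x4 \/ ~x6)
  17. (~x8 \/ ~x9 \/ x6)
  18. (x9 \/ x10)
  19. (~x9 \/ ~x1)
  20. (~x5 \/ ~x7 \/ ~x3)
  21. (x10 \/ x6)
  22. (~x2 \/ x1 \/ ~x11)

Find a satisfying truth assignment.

x1 = False, x2 = True, x3 = True, x4 = False, x5 = False, x6 = False, x7 = True, x8 = False, x9 = True, x10 = True, x11 = False, x12 = False

Check each clause:
  1. (x2 \/ x5 \/ ~x4) — x2 is true.
  2. (~x11 \/ x10 \/ x8) — x10 is true.
  3. (~x7 \/ x10 \/ x12) — x10 is true.
  4. (~x7 \/ ~x4 \/ x5) — ~x4 is true.
  5. (~x1 \/ ~x12 \/ x2) — x2 is true.
  6. (x9 \/ x6 \/ ~x4) — x9 is true.
  7. (x1 \/ x7) — x7 is true.
  8. (x1 \/ x7 \/ ~x5) — ~x5 is true.
  9. (x3 \/ x12) — x3 is true.
  10. (~x7 \/ x2 \/ x5) — x2 is true.
  11. (x9 \/ ~x1 \/ ~x11) — x9 is true.
  12. (x12 \/ x8 \/ x2) — x2 is true.
  13. (~x12 \/ x8) — ~x12 is true.
  14. (~x1 \/ x3) — x3 is true.
  15. (~x2 \/ ~x4 \/ ~x11) — ~x4 is true.
  16. (~x8 \/ ~x4 \/ ~x6) — ~x8 is true.
  17. (x6 \/ ~x9 \/ ~x8) — ~x8 is true.
  18. (x10 \/ x9) — x9 is true.
  19. (~x1 \/ ~x9) — ~x1 is true.
  20. (~x3 \/ ~x5 \/ ~x7) — ~x5 is true.
  21. (x6 \/ x10) — x10 is true.
  22. (~x11 \/ x1 \/ ~x2) — ~x11 is true.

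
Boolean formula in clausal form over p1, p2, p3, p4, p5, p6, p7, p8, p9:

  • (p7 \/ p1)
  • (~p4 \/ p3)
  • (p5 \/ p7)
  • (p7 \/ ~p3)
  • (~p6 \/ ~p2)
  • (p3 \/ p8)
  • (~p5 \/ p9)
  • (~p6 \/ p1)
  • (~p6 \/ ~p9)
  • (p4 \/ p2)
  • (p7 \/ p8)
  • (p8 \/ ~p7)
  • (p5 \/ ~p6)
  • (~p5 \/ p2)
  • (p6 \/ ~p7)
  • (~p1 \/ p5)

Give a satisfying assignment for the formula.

p1=True, p2=True, p3=False, p4=False, p5=True, p6=False, p7=False, p8=True, p9=True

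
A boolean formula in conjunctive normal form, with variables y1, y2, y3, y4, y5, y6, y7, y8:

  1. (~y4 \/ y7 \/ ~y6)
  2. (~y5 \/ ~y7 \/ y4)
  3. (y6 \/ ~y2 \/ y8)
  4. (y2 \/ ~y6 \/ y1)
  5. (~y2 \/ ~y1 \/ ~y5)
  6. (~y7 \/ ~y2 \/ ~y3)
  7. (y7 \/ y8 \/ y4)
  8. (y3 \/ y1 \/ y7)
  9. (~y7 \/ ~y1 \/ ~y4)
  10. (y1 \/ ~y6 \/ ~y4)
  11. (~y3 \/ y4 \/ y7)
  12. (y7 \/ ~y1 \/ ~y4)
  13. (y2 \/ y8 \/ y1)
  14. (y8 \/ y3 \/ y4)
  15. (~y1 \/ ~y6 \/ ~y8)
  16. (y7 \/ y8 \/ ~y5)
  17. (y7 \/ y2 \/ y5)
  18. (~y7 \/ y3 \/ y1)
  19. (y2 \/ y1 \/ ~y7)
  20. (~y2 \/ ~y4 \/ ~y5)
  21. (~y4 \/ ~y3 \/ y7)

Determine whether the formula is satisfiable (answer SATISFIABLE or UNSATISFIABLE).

SATISFIABLE

Try y1 = True.
Branch on y2: take y2 = False.
For the remaining variables, y3 = True, y4 = False, y5 = False, y6 = True, y7 = True, y8 = False works.
So y1=True, y2=False, y3=True, y4=False, y5=False, y6=True, y7=True, y8=False is a satisfying assignment.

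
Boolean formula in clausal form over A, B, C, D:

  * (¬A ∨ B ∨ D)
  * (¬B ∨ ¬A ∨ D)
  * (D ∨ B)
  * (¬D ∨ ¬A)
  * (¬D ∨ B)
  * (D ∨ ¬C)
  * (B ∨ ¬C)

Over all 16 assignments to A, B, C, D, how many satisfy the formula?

The models are:
  A=F B=T C=F D=F
  A=F B=T C=F D=T
  A=F B=T C=T D=T
Count: 3.

3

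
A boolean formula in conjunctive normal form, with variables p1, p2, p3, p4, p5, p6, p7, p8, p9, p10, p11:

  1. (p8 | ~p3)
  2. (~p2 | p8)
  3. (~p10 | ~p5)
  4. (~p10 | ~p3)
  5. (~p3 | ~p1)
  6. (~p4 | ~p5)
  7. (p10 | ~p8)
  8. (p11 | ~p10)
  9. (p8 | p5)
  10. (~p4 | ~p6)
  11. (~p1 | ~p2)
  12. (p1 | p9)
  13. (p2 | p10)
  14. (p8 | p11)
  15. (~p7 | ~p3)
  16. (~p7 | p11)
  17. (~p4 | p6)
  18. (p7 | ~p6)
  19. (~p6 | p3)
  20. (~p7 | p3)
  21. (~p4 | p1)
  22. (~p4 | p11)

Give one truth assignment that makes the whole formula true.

p1=T, p2=F, p3=F, p4=F, p5=F, p6=F, p7=F, p8=T, p9=F, p10=T, p11=T

Pure literal: p4 appears only negated; assign p4 = False.
p11 occurs only positively in the remaining clauses — set p11 = True.
Try p1 = True.
  then p3 is forced to False.
  then p2 is forced to False.
  then p10 is forced to True.
  then p5 is forced to False.
  then p8 is forced to True.
  then p6 is forced to False.
  then p7 is forced to False.
p9 is now unconstrained; take p9 = False.
Check each clause:
  1. (~p3 | p8) — p8 is true.
  2. (~p2 | p8) — p8 is true.
  3. (~p5 | ~p10) — ~p5 is true.
  4. (~p10 | ~p3) — ~p3 is true.
  5. (~p1 | ~p3) — ~p3 is true.
  6. (~p4 | ~p5) — ~p5 is true.
  7. (p10 | ~p8) — p10 is true.
  8. (~p10 | p11) — p11 is true.
  9. (p8 | p5) — p8 is true.
  10. (~p6 | ~p4) — ~p6 is true.
  11. (~p2 | ~p1) — ~p2 is true.
  12. (p1 | p9) — p1 is true.
  13. (p10 | p2) — p10 is true.
  14. (p8 | p11) — p8 is true.
  15. (~p3 | ~p7) — ~p7 is true.
  16. (p11 | ~p7) — ~p7 is true.
  17. (~p4 | p6) — ~p4 is true.
  18. (~p6 | p7) — ~p6 is true.
  19. (~p6 | p3) — ~p6 is true.
  20. (~p7 | p3) — ~p7 is true.
  21. (p1 | ~p4) — p1 is true.
  22. (~p4 | p11) — p11 is true.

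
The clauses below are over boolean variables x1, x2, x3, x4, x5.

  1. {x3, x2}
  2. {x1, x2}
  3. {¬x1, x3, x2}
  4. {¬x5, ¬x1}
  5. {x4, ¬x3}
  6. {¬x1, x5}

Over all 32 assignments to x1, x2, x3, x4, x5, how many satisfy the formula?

The models are:
  x1=F x2=T x3=F x4=F x5=F
  x1=F x2=T x3=F x4=F x5=T
  x1=F x2=T x3=F x4=T x5=F
  x1=F x2=T x3=F x4=T x5=T
  x1=F x2=T x3=T x4=T x5=F
  x1=F x2=T x3=T x4=T x5=T
That's 6 in total.

6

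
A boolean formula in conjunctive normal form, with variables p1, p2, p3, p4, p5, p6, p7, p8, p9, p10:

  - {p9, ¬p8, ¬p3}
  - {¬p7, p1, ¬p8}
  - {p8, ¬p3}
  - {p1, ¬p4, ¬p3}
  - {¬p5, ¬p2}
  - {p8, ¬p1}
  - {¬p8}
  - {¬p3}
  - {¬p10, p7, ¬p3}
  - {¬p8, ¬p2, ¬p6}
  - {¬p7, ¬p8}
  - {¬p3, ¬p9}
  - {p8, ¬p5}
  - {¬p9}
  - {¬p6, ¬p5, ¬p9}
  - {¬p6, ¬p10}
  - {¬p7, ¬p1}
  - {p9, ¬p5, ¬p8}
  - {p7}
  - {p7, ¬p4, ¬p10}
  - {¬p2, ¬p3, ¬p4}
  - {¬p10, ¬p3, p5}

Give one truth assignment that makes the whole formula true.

Unit propagation: (¬p8) forces p8 = False.
Unit propagation: (¬p3) forces p3 = False.
The clause (¬p1) is unit: p1 must be False.
Unit propagation: (¬p5) forces p5 = False.
Unit propagation: (¬p9) forces p9 = False.
Unit propagation: (p7) forces p7 = True.
Pure literal: p10 appears only negated; assign p10 = False.
p2, p4, p6 are now unconstrained; take p2 = True, p4 = False, p6 = True.

p1=F, p2=T, p3=F, p4=F, p5=F, p6=T, p7=T, p8=F, p9=F, p10=F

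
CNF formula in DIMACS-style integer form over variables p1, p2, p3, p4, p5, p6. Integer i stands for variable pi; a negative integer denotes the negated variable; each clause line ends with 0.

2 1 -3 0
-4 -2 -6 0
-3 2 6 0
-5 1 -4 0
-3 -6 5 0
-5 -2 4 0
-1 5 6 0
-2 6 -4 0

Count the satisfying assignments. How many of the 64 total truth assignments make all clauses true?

18

Split on p2, then p6.
  p2=T, p6=T: remaining (p1,p3,p4,p5) ∈ {(F,F,F,F); (T,F,F,F)} — 2.
  p2=T, p6=F: remaining (p1,p3,p4,p5) ∈ {(F,F,F,F); (F,T,F,F)} — 2.
  p2=F, p6=T: 9 of the 16 assignments to (p1,p3,p4,p5) work.
  p2=F, p6=F: 5 of the 16 assignments to (p1,p3,p4,p5) work.
Total: 2 + 2 + 9 + 5 = 18.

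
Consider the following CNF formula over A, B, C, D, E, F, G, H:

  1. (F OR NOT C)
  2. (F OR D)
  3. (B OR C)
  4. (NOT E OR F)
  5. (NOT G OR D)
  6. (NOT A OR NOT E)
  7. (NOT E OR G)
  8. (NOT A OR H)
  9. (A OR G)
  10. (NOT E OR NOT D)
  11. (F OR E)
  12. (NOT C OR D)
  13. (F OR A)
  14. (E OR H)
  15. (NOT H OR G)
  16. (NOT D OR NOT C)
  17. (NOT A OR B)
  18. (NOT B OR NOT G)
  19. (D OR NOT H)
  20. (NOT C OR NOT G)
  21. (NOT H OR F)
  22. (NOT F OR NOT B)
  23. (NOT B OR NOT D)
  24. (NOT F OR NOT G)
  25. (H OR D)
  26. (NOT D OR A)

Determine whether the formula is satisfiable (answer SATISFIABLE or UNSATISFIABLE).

UNSATISFIABLE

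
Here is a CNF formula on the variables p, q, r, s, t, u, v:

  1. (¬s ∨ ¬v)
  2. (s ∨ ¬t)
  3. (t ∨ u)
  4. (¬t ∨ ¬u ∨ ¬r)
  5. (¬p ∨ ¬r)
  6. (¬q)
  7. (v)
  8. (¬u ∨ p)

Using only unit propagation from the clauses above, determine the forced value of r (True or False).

False

(¬q) stands alone — q = False.
Unit clause (v) sets v = True.
(¬v ∨ ¬s): since v = True, the clause reduces to (¬s). s = False.
In (s ∨ ¬t), s is now false; ¬t must hold, so t = False.
(t ∨ u) with t = False leaves only u, so u = True.
(¬u ∨ p) with u = True leaves only p, so p = True.
In (¬r ∨ ¬p), ¬p is now false; ¬r must hold, so r = False.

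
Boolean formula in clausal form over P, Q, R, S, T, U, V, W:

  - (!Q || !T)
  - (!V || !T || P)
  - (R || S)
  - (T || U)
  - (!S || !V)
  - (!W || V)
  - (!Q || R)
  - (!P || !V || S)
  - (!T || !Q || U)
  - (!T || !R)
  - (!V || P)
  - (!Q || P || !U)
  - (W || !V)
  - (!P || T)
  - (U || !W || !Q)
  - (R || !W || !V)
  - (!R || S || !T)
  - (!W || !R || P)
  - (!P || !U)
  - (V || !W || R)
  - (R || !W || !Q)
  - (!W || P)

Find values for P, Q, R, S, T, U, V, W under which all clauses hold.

P = F, Q = F, R = F, S = T, T = T, U = F, V = F, W = F

Check each clause:
  1. (!Q || !T) — !Q is true.
  2. (!V || !T || P) — !V is true.
  3. (S || R) — S is true.
  4. (T || U) — T is true.
  5. (!S || !V) — !V is true.
  6. (V || !W) — !W is true.
  7. (R || !Q) — !Q is true.
  8. (!P || S || !V) — !V is true.
  9. (!Q || !T || U) — !Q is true.
  10. (!T || !R) — !R is true.
  11. (!V || P) — !V is true.
  12. (P || !Q || !U) — !U is true.
  13. (W || !V) — !V is true.
  14. (!P || T) — T is true.
  15. (!W || !Q || U) — !W is true.
  16. (!V || R || !W) — !W is true.
  17. (S || !R || !T) — S is true.
  18. (!R || !W || P) — !W is true.
  19. (!U || !P) — !U is true.
  20. (V || !W || R) — !W is true.
  21. (!W || !Q || R) — !W is true.
  22. (!W || P) — !W is true.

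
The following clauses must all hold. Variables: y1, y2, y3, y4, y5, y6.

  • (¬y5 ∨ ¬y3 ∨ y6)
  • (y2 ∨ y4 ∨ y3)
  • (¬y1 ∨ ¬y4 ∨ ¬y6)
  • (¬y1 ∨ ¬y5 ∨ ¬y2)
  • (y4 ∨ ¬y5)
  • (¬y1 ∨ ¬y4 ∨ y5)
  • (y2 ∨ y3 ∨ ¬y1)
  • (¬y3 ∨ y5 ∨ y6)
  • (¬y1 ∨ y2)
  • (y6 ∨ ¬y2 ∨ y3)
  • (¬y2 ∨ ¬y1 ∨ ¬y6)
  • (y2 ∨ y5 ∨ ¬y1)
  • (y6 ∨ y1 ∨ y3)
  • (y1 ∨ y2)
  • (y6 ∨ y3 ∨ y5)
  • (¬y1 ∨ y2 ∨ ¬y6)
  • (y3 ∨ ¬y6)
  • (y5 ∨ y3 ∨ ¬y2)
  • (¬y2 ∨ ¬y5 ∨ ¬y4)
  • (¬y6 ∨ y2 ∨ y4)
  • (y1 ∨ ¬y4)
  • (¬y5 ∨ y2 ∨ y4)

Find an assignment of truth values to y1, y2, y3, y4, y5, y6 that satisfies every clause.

y1=F, y2=T, y3=T, y4=F, y5=F, y6=T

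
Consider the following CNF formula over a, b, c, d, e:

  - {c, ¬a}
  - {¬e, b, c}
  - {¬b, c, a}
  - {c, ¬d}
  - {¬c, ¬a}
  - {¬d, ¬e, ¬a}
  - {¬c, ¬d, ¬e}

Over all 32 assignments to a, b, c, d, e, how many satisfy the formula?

7

Satisfying assignments:
  a=F b=F c=F d=F e=F
  a=F b=F c=T d=F e=F
  a=F b=F c=T d=F e=T
  a=F b=F c=T d=T e=F
  a=F b=T c=T d=F e=F
  a=F b=T c=T d=F e=T
  a=F b=T c=T d=T e=F
That's 7 in total.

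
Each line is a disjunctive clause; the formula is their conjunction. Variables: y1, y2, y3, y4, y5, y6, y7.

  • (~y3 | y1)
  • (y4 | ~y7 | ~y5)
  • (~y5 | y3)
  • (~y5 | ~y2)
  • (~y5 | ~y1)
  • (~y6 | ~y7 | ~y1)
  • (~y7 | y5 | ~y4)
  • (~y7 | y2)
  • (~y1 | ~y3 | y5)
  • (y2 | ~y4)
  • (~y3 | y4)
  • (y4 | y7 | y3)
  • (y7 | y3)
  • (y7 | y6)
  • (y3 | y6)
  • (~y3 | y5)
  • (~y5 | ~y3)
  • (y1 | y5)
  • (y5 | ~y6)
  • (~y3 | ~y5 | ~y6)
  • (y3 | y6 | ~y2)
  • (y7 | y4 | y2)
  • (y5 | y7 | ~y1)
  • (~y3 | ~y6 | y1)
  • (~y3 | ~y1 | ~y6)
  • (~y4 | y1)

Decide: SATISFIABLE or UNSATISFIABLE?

UNSATISFIABLE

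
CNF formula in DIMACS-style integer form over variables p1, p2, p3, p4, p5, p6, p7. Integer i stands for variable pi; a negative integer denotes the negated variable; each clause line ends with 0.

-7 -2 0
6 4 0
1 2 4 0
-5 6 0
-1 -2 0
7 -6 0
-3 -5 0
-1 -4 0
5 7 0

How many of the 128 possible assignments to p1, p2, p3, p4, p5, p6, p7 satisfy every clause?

8

Satisfying assignments:
  p1=F p2=F p3=F p4=T p5=F p6=F p7=T
  p1=F p2=F p3=F p4=T p5=F p6=T p7=T
  p1=F p2=F p3=F p4=T p5=T p6=T p7=T
  p1=F p2=F p3=T p4=T p5=F p6=F p7=T
  p1=F p2=F p3=T p4=T p5=F p6=T p7=T
  p1=T p2=F p3=F p4=F p5=F p6=T p7=T
  p1=T p2=F p3=F p4=F p5=T p6=T p7=T
  p1=T p2=F p3=T p4=F p5=F p6=T p7=T
Count: 8.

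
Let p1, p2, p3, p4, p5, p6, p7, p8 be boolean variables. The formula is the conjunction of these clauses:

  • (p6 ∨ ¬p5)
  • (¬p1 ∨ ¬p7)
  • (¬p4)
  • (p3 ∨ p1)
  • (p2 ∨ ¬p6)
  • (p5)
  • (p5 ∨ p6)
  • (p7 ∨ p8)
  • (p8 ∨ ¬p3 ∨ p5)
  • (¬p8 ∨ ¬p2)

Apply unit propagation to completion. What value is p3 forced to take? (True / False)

True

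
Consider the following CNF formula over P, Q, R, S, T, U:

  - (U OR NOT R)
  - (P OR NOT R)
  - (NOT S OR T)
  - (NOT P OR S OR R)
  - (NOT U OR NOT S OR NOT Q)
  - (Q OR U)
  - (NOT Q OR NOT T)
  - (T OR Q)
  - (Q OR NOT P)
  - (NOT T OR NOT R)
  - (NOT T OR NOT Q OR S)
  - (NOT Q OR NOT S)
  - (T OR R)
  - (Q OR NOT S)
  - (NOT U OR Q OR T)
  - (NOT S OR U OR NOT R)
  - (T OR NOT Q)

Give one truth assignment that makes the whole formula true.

P=0, Q=0, R=0, S=0, T=1, U=1

Set P = False and propagate.
  then R is forced to False.
  then T is forced to True.
  then Q is forced to False.
  then U is forced to True.
  then S is forced to False.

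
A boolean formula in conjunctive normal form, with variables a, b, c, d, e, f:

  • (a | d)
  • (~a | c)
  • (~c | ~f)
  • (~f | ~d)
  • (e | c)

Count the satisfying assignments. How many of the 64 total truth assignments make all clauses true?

14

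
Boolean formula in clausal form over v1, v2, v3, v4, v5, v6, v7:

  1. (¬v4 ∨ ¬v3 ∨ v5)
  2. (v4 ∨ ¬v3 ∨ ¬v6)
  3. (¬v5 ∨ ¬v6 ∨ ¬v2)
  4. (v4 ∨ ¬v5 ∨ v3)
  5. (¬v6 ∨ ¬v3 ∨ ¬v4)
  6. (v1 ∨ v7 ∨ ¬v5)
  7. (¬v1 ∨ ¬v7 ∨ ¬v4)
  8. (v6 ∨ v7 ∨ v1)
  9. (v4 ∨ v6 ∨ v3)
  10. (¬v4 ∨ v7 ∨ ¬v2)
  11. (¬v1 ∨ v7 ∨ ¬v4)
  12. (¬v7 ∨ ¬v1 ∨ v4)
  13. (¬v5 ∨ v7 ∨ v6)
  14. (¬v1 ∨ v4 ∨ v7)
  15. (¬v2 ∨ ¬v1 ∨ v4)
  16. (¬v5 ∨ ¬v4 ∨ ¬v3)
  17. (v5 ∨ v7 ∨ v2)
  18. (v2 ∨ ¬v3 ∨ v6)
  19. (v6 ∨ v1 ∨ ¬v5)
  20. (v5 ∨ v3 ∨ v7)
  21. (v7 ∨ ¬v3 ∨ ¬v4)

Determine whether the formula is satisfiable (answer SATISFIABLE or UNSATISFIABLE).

SATISFIABLE

Branch on v1: take v1 = False.
Try v2 = True.
Try v3 = False.
The remaining clauses are satisfied by v4 = True, v5 = False, v6 = False, v7 = True.
Every clause has at least one true literal under this assignment.
So v1=0, v2=1, v3=0, v4=1, v5=0, v6=0, v7=1 is a satisfying assignment.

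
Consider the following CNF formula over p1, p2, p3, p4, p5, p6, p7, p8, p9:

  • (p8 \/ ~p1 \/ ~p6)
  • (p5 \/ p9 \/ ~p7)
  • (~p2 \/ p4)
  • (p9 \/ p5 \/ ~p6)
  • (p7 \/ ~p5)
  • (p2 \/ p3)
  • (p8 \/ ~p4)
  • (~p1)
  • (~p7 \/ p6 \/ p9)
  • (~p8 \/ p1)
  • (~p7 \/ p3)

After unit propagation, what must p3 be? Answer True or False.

True

(~p1) is a unit clause: p1 = False.
In (p1 \/ ~p8), p1 is now false; ~p8 must hold, so p8 = False.
From (~p4 \/ p8) and p8 = False: p4 = False.
(~p2 \/ p4): since p4 = False, the clause reduces to (~p2). p2 = False.
In (p3 \/ p2), p2 is now false; p3 must hold, so p3 = True.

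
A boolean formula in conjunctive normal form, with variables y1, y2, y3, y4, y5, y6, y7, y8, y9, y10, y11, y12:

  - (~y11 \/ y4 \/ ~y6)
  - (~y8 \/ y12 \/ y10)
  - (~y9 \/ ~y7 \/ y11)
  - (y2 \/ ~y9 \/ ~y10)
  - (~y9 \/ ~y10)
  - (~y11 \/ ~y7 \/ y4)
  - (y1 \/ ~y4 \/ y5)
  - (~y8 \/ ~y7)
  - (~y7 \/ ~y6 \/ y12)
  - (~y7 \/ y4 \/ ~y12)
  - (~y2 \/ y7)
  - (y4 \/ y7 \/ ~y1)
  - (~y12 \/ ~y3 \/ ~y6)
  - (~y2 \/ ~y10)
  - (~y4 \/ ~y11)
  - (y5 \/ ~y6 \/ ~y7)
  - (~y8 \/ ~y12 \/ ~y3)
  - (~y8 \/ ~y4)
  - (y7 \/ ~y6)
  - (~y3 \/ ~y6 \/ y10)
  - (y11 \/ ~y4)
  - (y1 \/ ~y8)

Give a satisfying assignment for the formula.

y1 = False  y2 = False  y3 = False  y4 = False  y5 = False  y6 = False  y7 = False  y8 = False  y9 = True  y10 = False  y11 = False  y12 = False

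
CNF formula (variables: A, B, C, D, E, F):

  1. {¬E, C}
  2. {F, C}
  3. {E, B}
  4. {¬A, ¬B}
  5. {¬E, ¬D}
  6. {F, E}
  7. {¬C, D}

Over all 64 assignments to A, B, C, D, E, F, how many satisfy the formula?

Satisfying assignments:
  A=F B=T C=F D=F E=F F=T
  A=F B=T C=F D=T E=F F=T
  A=F B=T C=T D=T E=F F=T
That's 3 in total.

3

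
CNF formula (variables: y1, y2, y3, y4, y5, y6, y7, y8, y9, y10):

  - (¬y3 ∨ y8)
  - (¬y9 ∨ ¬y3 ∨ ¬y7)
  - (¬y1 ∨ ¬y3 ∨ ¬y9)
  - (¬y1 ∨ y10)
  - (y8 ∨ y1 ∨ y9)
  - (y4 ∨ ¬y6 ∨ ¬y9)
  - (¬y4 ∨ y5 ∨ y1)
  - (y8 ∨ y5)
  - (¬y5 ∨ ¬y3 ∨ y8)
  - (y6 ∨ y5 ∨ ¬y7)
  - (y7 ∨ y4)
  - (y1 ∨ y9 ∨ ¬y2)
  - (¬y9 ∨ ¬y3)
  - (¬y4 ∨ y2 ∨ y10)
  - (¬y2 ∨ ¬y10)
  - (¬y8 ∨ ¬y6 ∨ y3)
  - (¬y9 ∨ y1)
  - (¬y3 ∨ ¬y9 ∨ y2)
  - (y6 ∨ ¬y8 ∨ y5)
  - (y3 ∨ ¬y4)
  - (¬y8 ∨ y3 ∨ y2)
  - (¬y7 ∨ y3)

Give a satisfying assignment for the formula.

Set y1 = True and propagate.
  then y10 is forced to True.
  then y2 is forced to False.
Set y3 = True and propagate.
  then y8 is forced to True.
  then y9 is forced to False.
For the remaining variables, y4 = True, y5 = True, y6 = True, y7 = True works.
Every clause has at least one true literal under this assignment.

y1 = True, y2 = False, y3 = True, y4 = True, y5 = True, y6 = True, y7 = True, y8 = True, y9 = False, y10 = True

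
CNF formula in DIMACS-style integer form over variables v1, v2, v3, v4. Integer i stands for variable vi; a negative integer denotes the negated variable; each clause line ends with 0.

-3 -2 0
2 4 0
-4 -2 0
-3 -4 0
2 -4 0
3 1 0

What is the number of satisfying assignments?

The models are:
  v1=1 v2=1 v3=0 v4=0
That's 1 in total.

1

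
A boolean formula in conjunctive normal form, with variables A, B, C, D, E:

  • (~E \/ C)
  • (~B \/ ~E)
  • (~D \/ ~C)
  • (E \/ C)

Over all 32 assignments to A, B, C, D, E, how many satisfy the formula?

Satisfying assignments:
  A=0 B=0 C=1 D=0 E=0
  A=0 B=0 C=1 D=0 E=1
  A=0 B=1 C=1 D=0 E=0
  A=1 B=0 C=1 D=0 E=0
  A=1 B=0 C=1 D=0 E=1
  A=1 B=1 C=1 D=0 E=0
That's 6 in total.

6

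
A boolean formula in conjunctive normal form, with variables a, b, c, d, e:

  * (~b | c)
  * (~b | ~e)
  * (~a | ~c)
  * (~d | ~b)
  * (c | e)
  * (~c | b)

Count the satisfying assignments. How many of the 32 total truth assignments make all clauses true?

The models are:
  a=0 b=0 c=0 d=0 e=1
  a=0 b=0 c=0 d=1 e=1
  a=0 b=1 c=1 d=0 e=0
  a=1 b=0 c=0 d=0 e=1
  a=1 b=0 c=0 d=1 e=1
Count: 5.

5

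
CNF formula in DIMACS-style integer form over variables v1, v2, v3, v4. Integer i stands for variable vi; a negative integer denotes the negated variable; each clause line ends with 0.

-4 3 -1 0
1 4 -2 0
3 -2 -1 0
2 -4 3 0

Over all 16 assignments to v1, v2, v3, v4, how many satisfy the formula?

10

Split on v1, then v2.
  v1=T, v2=T: remaining (v3,v4) ∈ {(T,F); (T,T)} — 2.
  v1=T, v2=F: remaining (v3,v4) ∈ {(F,F); (T,F); (T,T)} — 3.
  v1=F, v2=T: remaining (v3,v4) ∈ {(F,T); (T,T)} — 2.
  v1=F, v2=F: remaining (v3,v4) ∈ {(F,F); (T,F); (T,T)} — 3.
Total: 2 + 3 + 2 + 3 = 10.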